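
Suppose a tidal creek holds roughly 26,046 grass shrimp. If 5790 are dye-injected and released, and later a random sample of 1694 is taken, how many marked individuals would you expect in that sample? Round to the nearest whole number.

expected recaptures ≈ 377

Expected recaptures E[R] = M·C / N.
E[R] = 5790 × 1694 / 26046 = 9808260 / 26046 ≈ 376.6 → 377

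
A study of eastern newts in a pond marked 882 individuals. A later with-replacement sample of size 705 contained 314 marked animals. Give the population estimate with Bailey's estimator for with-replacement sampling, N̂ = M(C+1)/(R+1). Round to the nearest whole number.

N̂ = 882·(705+1)/(314+1) = 882·706/315 = 622692/315 ≈ 1976.8 → 1977

N ≈ 1977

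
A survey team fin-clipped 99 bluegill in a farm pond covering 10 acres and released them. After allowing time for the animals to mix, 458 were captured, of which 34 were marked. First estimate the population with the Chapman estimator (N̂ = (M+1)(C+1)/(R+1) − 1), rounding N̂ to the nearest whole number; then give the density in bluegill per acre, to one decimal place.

N̂ = 100·459/35 − 1 = 45900/35 − 1 ≈ 1310.4 → 1310
Density = N̂ / area = 1310 / 10 = 131.0 per acre

density ≈ 131.0 bluegill per acre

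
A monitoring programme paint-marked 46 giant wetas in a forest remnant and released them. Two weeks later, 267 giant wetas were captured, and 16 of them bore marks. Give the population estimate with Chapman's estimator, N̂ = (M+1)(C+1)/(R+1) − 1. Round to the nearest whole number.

N ≈ 740

N̂ = (46+1)(267+1)/(16+1) − 1 = 47·268/17 − 1
= 12596/17 − 1 ≈ 740.9 − 1 ≈ 739.9 → 740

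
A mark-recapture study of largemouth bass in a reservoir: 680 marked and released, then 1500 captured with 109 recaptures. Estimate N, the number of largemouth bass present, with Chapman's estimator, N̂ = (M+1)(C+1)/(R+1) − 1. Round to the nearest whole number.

N̂ = (680+1)(1500+1)/(109+1) − 1 = 681·1501/110 − 1
= 1022181/110 − 1 ≈ 9292.6 − 1 ≈ 9291.6 → 9292

N ≈ 9292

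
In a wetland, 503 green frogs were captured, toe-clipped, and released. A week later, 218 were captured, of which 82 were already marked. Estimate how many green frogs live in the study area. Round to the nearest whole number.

If marked individuals mix randomly, R/C ≈ M/N, giving N ≈ M·C/R.
N = (503 × 218) / 82 = 109654 / 82 ≈ 1337.2 → 1337

N ≈ 1337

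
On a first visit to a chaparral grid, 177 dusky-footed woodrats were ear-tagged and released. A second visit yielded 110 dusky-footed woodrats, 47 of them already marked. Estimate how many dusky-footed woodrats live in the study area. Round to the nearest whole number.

N = (177 × 110) / 47 = 19470 / 47 ≈ 414.3 → 414

N ≈ 414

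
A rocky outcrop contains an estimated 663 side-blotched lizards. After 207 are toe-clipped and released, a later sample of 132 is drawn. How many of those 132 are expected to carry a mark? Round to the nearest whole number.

The marked fraction of the population is 207/663, so in a sample of 132 expect C·(M/N) marked.
E[R] = 207 × 132 / 663 = 27324 / 663 ≈ 41.2 → 41

expected recaptures ≈ 41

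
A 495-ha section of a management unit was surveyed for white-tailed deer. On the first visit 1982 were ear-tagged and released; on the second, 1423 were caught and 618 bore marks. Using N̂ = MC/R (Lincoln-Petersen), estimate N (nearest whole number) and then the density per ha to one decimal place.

density ≈ 9.2 white-tailed deer per ha

N̂ = 1982·1423/618 = 2820386/618 ≈ 4563.7 → 4564
Density = N̂ / area = 4564 / 495 ≈ 9.22 → 9.2 per ha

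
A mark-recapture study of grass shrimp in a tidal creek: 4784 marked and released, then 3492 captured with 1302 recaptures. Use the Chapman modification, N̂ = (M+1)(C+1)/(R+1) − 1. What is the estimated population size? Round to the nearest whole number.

N̂ = (4784+1)(3492+1)/(1302+1) − 1 = 4785·3493/1303 − 1
= 16714005/1303 − 1 ≈ 12827.3 − 1 ≈ 12826.3 → 12826

N ≈ 12,826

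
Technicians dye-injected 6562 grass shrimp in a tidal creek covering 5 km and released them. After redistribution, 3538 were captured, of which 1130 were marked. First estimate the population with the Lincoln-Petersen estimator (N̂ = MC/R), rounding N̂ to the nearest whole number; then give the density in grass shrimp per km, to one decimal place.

N̂ = 6562·3538/1130 = 23216356/1130 ≈ 20545.4 → 20545
Density = N̂ / area = 20545 / 5 = 4109.0 per km

density ≈ 4109.0 grass shrimp per km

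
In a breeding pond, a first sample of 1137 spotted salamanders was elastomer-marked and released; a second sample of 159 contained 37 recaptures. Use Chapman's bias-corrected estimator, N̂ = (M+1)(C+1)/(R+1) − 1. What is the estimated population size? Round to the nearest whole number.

N ≈ 4791

N̂ = (1137+1)(159+1)/(37+1) − 1 = 1138·160/38 − 1
= 182080/38 − 1 ≈ 4791.6 − 1 ≈ 4790.6 → 4791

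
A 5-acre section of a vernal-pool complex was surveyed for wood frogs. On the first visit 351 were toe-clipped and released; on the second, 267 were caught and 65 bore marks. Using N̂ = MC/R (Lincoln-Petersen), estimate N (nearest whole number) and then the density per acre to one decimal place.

N̂ = 351·267/65 = 93717/65 ≈ 1441.8 → 1442
Density = N̂ / area = 1442 / 5 ≈ 288.40 → 288.4 per acre

density ≈ 288.4 wood frogs per acre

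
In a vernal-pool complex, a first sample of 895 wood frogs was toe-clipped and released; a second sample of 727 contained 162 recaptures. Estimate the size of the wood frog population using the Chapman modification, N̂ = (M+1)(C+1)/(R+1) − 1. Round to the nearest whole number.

N̂ = (895+1)(727+1)/(162+1) − 1 = 896·728/163 − 1
= 652288/163 − 1 ≈ 4001.8 − 1 ≈ 4000.8 → 4001

N ≈ 4001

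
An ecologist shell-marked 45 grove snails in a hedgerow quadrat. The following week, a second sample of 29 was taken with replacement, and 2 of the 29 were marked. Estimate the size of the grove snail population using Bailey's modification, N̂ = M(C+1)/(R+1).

N = 450

N̂ = 45·(29+1)/(2+1) = 45·30/3 = 1350/3 = 450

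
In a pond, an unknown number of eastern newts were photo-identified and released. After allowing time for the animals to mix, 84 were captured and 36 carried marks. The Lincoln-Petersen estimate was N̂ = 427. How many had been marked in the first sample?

From N = M·C/R: M = N·R / C = 427·36 / 84 = 15372 / 84 = 183.

M = 183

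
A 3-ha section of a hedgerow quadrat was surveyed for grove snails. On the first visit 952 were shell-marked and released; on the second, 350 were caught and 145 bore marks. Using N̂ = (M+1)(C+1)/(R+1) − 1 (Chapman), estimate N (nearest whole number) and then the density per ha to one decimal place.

N̂ = 953·351/146 − 1 = 334503/146 − 1 ≈ 2290.1 → 2290
Density = N̂ / area = 2290 / 3 ≈ 763.33 → 763.3 per ha

density ≈ 763.3 grove snails per ha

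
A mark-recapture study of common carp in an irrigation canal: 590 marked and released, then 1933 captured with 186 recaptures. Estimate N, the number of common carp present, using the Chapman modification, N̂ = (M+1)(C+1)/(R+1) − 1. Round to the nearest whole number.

N̂ = (590+1)(1933+1)/(186+1) − 1 = 591·1934/187 − 1
= 1142994/187 − 1 ≈ 6112.3 − 1 ≈ 6111.3 → 6111

N ≈ 6111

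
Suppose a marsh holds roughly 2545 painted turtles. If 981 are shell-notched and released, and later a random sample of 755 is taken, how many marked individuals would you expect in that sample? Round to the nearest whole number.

expected recaptures ≈ 291

Expected recaptures E[R] = M·C / N.
E[R] = 981 × 755 / 2545 = 740655 / 2545 ≈ 291.0 → 291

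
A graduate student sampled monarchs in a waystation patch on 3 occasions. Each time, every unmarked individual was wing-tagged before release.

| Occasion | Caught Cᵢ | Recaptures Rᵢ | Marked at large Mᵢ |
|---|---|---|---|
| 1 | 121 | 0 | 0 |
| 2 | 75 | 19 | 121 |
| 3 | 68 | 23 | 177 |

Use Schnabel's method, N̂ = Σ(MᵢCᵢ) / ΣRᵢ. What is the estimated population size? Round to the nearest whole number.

N ≈ 503

Σ MᵢCᵢ = 0·121 + 121·75 + 177·68 = 0 + 9075 + 12036 = 21111
Σ Rᵢ = 0 + 19 + 23 = 42
N̂ = 21111 / 42 ≈ 502.6 → 503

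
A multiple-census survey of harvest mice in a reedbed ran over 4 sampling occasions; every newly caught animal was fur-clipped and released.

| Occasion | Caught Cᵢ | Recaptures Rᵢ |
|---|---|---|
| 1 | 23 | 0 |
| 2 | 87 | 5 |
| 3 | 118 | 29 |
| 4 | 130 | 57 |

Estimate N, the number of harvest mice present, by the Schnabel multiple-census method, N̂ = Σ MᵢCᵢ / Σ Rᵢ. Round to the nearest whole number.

N ≈ 435

Marked at large before each occasion: Mᵢ = Σⱼ<ᵢ (Cⱼ − Rⱼ) → M1=0, M2=23, M3=105, M4=194
Σ MᵢCᵢ = 0·23 + 23·87 + 105·118 + 194·130 = 0 + 2001 + 12390 + 25220 = 39611
Σ Rᵢ = 0 + 5 + 29 + 57 = 91
N̂ = 39611 / 91 ≈ 435.3 → 435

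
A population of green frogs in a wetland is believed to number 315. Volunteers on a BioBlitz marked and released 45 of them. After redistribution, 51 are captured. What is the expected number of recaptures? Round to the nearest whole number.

expected recaptures ≈ 7

Expected recaptures E[R] = M·C / N.
E[R] = 45 × 51 / 315 = 2295 / 315 ≈ 7.3 → 7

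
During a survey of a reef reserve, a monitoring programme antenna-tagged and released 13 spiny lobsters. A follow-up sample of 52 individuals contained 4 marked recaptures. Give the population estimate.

N = 169

If marked individuals mix randomly, R/C ≈ M/N, giving N ≈ M·C/R.
N = (13 × 52) / 4 = 676 / 4 = 169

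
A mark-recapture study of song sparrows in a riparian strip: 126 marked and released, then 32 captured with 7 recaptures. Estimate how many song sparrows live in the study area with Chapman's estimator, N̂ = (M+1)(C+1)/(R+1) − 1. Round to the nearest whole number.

N̂ = (126+1)(32+1)/(7+1) − 1 = 127·33/8 − 1
= 4191/8 − 1 ≈ 523.9 − 1 ≈ 522.9 → 523

N ≈ 523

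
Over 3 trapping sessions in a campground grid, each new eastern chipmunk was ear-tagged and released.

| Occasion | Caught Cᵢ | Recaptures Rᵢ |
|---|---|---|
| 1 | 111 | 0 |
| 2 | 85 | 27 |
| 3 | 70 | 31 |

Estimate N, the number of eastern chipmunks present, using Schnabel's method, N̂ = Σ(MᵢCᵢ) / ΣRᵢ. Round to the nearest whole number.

Marked at large before each occasion: Mᵢ = Σⱼ<ᵢ (Cⱼ − Rⱼ) → M1=0, M2=111, M3=169
Σ MᵢCᵢ = 0·111 + 111·85 + 169·70 = 0 + 9435 + 11830 = 21265
Σ Rᵢ = 0 + 27 + 31 = 58
N̂ = 21265 / 58 ≈ 366.6 → 367

N ≈ 367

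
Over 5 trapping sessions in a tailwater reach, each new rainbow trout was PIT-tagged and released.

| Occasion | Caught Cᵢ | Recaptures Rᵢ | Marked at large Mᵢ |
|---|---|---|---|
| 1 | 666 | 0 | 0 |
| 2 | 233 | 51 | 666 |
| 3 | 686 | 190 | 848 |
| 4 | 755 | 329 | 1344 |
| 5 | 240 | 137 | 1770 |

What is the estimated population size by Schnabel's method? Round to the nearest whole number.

N ≈ 3078

Σ MᵢCᵢ = 0·666 + 666·233 + 848·686 + 1344·755 + 1770·240 = 0 + 155178 + 581728 + 1014720 + 424800 = 2176426
Σ Rᵢ = 0 + 51 + 190 + 329 + 137 = 707
N̂ = 2176426 / 707 ≈ 3078.4 → 3078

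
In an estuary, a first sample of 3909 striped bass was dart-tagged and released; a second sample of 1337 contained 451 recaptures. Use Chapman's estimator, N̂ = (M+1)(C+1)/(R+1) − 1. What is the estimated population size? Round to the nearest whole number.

N ≈ 11,573

N̂ = (3909+1)(1337+1)/(451+1) − 1 = 3910·1338/452 − 1
= 5231580/452 − 1 ≈ 11574.3 − 1 ≈ 11573.3 → 11573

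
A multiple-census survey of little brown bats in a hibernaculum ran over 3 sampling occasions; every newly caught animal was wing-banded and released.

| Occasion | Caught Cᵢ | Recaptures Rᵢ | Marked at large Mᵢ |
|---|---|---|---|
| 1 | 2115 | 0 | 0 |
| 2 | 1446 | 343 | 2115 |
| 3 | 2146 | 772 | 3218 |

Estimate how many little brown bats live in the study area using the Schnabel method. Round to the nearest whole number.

Σ MᵢCᵢ = 0·2115 + 2115·1446 + 3218·2146 = 0 + 3058290 + 6905828 = 9964118
Σ Rᵢ = 0 + 343 + 772 = 1115
N̂ = 9964118 / 1115 ≈ 8936.4 → 8936

N ≈ 8936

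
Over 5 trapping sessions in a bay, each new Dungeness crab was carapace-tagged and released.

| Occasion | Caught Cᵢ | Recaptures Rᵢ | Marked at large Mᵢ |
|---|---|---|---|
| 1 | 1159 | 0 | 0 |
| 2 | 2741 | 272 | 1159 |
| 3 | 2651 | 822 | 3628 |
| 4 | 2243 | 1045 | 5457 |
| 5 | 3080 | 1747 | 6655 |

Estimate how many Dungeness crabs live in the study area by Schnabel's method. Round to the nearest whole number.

Σ MᵢCᵢ = 0·1159 + 1159·2741 + 3628·2651 + 5457·2243 + 6655·3080 = 0 + 3176819 + 9617828 + 12240051 + 20497400 = 45532098
Σ Rᵢ = 0 + 272 + 822 + 1045 + 1747 = 3886
N̂ = 45532098 / 3886 ≈ 11717.0 → 11717

N ≈ 11,717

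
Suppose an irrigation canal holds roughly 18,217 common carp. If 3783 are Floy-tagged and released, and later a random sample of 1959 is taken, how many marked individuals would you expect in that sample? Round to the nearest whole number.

expected recaptures ≈ 407

Expected recaptures E[R] = M·C / N.
E[R] = 3783 × 1959 / 18217 = 7410897 / 18217 ≈ 406.8 → 407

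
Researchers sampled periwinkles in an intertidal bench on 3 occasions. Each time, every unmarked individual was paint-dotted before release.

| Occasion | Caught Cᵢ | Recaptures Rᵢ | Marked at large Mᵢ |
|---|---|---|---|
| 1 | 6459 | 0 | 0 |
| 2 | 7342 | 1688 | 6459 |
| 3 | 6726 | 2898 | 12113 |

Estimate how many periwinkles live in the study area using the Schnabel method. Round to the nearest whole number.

Σ MᵢCᵢ = 0·6459 + 6459·7342 + 12113·6726 = 0 + 47421978 + 81472038 = 128894016
Σ Rᵢ = 0 + 1688 + 2898 = 4586
N̂ = 128894016 / 4586 ≈ 28106.0 → 28106

N ≈ 28,106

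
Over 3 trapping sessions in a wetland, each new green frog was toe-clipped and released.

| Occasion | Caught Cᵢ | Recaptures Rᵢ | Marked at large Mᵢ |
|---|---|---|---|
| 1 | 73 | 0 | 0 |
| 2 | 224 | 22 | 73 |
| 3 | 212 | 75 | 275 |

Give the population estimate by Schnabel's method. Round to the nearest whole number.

N ≈ 770

Σ MᵢCᵢ = 0·73 + 73·224 + 275·212 = 0 + 16352 + 58300 = 74652
Σ Rᵢ = 0 + 22 + 75 = 97
N̂ = 74652 / 97 ≈ 769.6 → 770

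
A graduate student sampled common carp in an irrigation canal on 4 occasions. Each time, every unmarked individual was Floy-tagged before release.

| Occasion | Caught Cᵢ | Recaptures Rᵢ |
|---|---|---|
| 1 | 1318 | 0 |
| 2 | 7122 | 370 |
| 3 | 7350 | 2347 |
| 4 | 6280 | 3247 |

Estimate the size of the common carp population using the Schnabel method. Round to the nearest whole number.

N ≈ 25,285

Marked at large before each occasion: Mᵢ = Σⱼ<ᵢ (Cⱼ − Rⱼ) → M1=0, M2=1318, M3=8070, M4=13073
Σ MᵢCᵢ = 0·1318 + 1318·7122 + 8070·7350 + 13073·6280 = 0 + 9386796 + 59314500 + 82098440 = 150799736
Σ Rᵢ = 0 + 370 + 2347 + 3247 = 5964
N̂ = 150799736 / 5964 ≈ 25285.0 → 25285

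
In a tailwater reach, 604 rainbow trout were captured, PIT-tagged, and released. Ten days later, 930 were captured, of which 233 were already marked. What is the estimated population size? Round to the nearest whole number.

N ≈ 2411

N = (604 × 930) / 233 = 561720 / 233 ≈ 2410.8 → 2411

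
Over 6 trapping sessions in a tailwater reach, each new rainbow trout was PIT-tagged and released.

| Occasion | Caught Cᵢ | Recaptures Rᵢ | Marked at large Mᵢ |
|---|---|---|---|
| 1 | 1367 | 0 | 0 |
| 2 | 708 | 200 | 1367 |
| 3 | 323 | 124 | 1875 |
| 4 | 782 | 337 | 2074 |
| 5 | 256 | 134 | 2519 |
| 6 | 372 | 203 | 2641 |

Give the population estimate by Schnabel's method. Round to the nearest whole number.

Σ MᵢCᵢ = 0·1367 + 1367·708 + 1875·323 + 2074·782 + 2519·256 + 2641·372 = 0 + 967836 + 605625 + 1621868 + 644864 + 982452 = 4822645
Σ Rᵢ = 0 + 200 + 124 + 337 + 134 + 203 = 998
N̂ = 4822645 / 998 ≈ 4832.3 → 4832

N ≈ 4832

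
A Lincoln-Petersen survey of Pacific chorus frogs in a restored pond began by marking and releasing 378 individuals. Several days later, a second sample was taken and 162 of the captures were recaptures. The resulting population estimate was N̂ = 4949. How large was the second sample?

C = 2121

From N = M·C/R: C = N·R / M = 4949·162 / 378 = 801738 / 378 = 2121.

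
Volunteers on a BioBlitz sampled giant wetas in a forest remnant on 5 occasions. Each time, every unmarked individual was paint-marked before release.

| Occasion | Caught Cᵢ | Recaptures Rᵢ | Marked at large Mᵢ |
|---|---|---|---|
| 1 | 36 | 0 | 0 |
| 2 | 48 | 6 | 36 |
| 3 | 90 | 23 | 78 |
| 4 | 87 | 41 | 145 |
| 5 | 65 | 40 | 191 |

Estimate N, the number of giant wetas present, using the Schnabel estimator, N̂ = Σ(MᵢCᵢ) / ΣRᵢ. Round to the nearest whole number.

N ≈ 307

Σ MᵢCᵢ = 0·36 + 36·48 + 78·90 + 145·87 + 191·65 = 0 + 1728 + 7020 + 12615 + 12415 = 33778
Σ Rᵢ = 0 + 6 + 23 + 41 + 40 = 110
N̂ = 33778 / 110 ≈ 307.1 → 307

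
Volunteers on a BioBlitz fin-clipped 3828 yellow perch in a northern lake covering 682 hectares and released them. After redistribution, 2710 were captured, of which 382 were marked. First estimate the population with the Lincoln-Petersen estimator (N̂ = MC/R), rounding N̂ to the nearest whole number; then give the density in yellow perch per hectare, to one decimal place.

N̂ = 3828·2710/382 = 10373880/382 ≈ 27156.8 → 27157
Density = N̂ / area = 27157 / 682 ≈ 39.82 → 39.8 per hectare

density ≈ 39.8 yellow perch per hectare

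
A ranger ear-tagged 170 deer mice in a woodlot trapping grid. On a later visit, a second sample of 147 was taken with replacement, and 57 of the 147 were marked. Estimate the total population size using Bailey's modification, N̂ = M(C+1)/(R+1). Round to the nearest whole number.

N̂ = 170·(147+1)/(57+1) = 170·148/58 = 25160/58 ≈ 433.8 → 434

N ≈ 434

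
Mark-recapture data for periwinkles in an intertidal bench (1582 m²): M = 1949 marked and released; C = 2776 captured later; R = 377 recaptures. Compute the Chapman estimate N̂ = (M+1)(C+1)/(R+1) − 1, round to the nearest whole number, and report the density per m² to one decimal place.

density ≈ 9.1 periwinkles per m²

N̂ = 1950·2777/378 − 1 = 5415150/378 − 1 ≈ 14324.8 → 14325
Density = N̂ / area = 14325 / 1582 ≈ 9.05 → 9.1 per m²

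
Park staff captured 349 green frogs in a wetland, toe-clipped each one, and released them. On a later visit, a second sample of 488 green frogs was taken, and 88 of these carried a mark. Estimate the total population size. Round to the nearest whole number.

N ≈ 1935

N = (349 × 488) / 88 = 170312 / 88 ≈ 1935.4 → 1935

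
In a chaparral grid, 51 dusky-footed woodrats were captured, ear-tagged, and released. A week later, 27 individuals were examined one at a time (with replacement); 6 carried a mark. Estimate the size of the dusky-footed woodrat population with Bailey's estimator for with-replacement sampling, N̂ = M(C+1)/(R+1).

N = 204

N̂ = 51·(27+1)/(6+1) = 51·28/7 = 1428/7 = 204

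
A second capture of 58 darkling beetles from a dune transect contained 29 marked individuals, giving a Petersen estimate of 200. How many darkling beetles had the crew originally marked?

M = 100

From N = M·C/R: M = N·R / C = 200·29 / 58 = 5800 / 58 = 100.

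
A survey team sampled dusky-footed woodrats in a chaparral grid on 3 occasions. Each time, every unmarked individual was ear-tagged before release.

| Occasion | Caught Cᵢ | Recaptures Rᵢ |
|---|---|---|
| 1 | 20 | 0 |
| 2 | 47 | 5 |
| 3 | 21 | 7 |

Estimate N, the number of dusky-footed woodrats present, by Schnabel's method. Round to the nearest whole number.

N ≈ 187

Marked at large before each occasion: Mᵢ = Σⱼ<ᵢ (Cⱼ − Rⱼ) → M1=0, M2=20, M3=62
Σ MᵢCᵢ = 0·20 + 20·47 + 62·21 = 0 + 940 + 1302 = 2242
Σ Rᵢ = 0 + 5 + 7 = 12
N̂ = 2242 / 12 ≈ 186.8 → 187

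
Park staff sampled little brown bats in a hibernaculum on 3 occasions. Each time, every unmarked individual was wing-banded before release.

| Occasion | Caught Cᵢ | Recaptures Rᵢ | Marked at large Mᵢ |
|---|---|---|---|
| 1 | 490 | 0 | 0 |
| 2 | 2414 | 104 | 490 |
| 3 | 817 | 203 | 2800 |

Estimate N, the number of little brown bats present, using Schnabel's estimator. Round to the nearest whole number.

N ≈ 11,304

Σ MᵢCᵢ = 0·490 + 490·2414 + 2800·817 = 0 + 1182860 + 2287600 = 3470460
Σ Rᵢ = 0 + 104 + 203 = 307
N̂ = 3470460 / 307 ≈ 11304.4 → 11304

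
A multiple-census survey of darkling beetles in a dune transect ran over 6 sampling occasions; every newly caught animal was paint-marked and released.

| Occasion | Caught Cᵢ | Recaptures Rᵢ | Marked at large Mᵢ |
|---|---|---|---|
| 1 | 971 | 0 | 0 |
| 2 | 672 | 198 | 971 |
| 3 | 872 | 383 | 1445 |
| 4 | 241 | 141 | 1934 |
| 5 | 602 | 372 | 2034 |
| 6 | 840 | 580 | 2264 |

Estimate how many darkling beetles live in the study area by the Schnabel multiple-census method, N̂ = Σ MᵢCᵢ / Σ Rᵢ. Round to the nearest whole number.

Σ MᵢCᵢ = 0·971 + 971·672 + 1445·872 + 1934·241 + 2034·602 + 2264·840 = 0 + 652512 + 1260040 + 466094 + 1224468 + 1901760 = 5504874
Σ Rᵢ = 0 + 198 + 383 + 141 + 372 + 580 = 1674
N̂ = 5504874 / 1674 ≈ 3288.46 → 3288

N ≈ 3288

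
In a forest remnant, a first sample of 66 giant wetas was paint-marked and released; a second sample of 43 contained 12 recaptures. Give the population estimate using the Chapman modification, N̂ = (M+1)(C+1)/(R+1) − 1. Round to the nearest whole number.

N̂ = (66+1)(43+1)/(12+1) − 1 = 67·44/13 − 1
= 2948/13 − 1 ≈ 226.8 − 1 ≈ 225.8 → 226

N ≈ 226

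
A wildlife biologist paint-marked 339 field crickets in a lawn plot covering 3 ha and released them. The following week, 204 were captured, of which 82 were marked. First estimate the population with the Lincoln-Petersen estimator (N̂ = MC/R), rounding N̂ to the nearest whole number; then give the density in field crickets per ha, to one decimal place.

N̂ = 339·204/82 = 69156/82 ≈ 843.4 → 843
Density = N̂ / area = 843 / 3 = 281.0 per ha

density ≈ 281.0 field crickets per ha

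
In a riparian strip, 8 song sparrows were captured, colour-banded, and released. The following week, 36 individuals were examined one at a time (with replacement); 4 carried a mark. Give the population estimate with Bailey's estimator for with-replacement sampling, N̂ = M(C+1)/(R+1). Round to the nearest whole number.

N̂ = 8·(36+1)/(4+1) = 8·37/5 = 296/5 ≈ 59.2 → 59

N ≈ 59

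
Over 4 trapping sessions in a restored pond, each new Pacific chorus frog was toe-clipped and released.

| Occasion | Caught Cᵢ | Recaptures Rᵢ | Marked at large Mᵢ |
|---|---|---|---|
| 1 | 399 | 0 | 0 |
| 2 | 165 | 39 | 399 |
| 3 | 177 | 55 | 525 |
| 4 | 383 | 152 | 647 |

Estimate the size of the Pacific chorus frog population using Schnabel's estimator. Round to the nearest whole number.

Σ MᵢCᵢ = 0·399 + 399·165 + 525·177 + 647·383 = 0 + 65835 + 92925 + 247801 = 406561
Σ Rᵢ = 0 + 39 + 55 + 152 = 246
N̂ = 406561 / 246 ≈ 1652.7 → 1653

N ≈ 1653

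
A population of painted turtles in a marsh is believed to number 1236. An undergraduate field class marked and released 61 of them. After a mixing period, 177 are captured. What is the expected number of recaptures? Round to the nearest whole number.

expected recaptures ≈ 9

Expected recaptures E[R] = M·C / N.
E[R] = 61 × 177 / 1236 = 10797 / 1236 ≈ 8.7 → 9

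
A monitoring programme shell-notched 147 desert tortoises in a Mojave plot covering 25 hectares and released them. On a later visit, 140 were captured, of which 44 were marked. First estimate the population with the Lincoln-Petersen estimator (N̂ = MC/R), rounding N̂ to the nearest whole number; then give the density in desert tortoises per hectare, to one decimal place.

N̂ = 147·140/44 = 20580/44 ≈ 467.7 → 468
Density = N̂ / area = 468 / 25 ≈ 18.72 → 18.7 per hectare

density ≈ 18.7 desert tortoises per hectare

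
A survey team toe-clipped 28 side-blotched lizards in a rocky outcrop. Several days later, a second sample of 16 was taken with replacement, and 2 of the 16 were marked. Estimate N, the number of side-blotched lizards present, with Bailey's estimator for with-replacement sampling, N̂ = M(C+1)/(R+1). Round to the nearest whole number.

N ≈ 159

N̂ = 28·(16+1)/(2+1) = 28·17/3 = 476/3 ≈ 158.7 → 159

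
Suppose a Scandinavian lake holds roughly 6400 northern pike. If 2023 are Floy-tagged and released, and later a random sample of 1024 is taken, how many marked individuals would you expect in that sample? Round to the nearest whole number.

Expected recaptures E[R] = M·C / N.
E[R] = 2023 × 1024 / 6400 = 2071552 / 6400 ≈ 323.7 → 324

expected recaptures ≈ 324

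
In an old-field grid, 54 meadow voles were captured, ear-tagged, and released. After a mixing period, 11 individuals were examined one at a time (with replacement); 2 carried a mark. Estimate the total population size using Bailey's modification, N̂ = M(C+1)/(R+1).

N = 216

N̂ = 54·(11+1)/(2+1) = 54·12/3 = 648/3 = 216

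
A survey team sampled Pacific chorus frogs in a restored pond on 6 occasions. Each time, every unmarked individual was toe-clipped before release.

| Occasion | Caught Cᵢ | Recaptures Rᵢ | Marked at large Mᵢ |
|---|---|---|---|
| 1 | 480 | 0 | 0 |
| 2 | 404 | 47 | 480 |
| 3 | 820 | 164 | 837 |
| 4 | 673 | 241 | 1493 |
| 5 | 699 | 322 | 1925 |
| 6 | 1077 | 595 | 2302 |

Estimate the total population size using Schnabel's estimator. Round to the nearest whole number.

Σ MᵢCᵢ = 0·480 + 480·404 + 837·820 + 1493·673 + 1925·699 + 2302·1077 = 0 + 193920 + 686340 + 1004789 + 1345575 + 2479254 = 5709878
Σ Rᵢ = 0 + 47 + 164 + 241 + 322 + 595 = 1369
N̂ = 5709878 / 1369 ≈ 4170.8 → 4171

N ≈ 4171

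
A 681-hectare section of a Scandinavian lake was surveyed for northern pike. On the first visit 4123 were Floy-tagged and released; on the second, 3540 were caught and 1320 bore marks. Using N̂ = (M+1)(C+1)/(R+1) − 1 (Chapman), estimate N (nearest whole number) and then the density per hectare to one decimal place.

N̂ = 4124·3541/1321 − 1 = 14603084/1321 − 1 ≈ 11053.6 → 11054
Density = N̂ / area = 11054 / 681 ≈ 16.23 → 16.2 per hectare

density ≈ 16.2 northern pike per hectare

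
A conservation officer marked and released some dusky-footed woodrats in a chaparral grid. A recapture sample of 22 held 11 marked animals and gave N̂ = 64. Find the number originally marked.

M = 32

From N = M·C/R: M = N·R / C = 64·11 / 22 = 704 / 22 = 32.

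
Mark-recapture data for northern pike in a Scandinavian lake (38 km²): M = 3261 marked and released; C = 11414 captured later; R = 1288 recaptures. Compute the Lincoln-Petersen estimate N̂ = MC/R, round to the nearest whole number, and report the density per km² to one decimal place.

N̂ = 3261·11414/1288 = 37221054/1288 ≈ 28898.3 → 28898
Density = N̂ / area = 28898 / 38 ≈ 760.47 → 760.5 per km²

density ≈ 760.5 northern pike per km²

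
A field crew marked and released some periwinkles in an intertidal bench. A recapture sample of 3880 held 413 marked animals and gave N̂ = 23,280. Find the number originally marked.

M = 2478

From N = M·C/R: M = N·R / C = 23280·413 / 3880 = 9614640 / 3880 = 2478.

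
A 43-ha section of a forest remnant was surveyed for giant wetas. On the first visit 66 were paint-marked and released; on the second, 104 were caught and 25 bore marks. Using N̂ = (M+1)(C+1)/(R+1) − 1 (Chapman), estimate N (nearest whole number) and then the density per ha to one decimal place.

N̂ = 67·105/26 − 1 = 7035/26 − 1 ≈ 269.6 → 270
Density = N̂ / area = 270 / 43 ≈ 6.28 → 6.3 per ha

density ≈ 6.3 giant wetas per ha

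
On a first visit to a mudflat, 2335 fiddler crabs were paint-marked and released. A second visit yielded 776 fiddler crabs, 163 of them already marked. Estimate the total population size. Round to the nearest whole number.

Lincoln-Petersen assumes M/N = R/C, so N = M·C / R.
N = (2335 × 776) / 163 = 1811960 / 163 ≈ 11116.3 → 11116

N ≈ 11,116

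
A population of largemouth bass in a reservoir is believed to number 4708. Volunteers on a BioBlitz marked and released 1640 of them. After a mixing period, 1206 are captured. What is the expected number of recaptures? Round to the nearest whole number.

The marked fraction of the population is 1640/4708, so in a sample of 1206 expect C·(M/N) marked.
E[R] = 1640 × 1206 / 4708 = 1977840 / 4708 ≈ 420.1 → 420

expected recaptures ≈ 420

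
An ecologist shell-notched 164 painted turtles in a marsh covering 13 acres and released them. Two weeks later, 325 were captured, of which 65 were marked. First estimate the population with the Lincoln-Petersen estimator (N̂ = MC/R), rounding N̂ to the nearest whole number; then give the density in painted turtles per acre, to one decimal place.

N̂ = 164·325/65 = 53300/65 = 820
Density = N̂ / area = 820 / 13 ≈ 63.08 → 63.1 per acre

density ≈ 63.1 painted turtles per acre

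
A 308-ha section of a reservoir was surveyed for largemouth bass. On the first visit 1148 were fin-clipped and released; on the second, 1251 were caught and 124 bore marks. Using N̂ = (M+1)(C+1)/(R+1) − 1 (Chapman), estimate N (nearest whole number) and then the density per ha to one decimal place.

density ≈ 37.4 largemouth bass per ha

N̂ = 1149·1252/125 − 1 = 1438548/125 − 1 ≈ 11507.4 → 11507
Density = N̂ / area = 11507 / 308 ≈ 37.36 → 37.4 per ha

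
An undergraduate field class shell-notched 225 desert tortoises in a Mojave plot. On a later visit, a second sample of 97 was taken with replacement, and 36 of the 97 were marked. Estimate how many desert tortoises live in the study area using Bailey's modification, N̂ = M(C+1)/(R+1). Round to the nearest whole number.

N ≈ 596

N̂ = 225·(97+1)/(36+1) = 225·98/37 = 22050/37 ≈ 595.9 → 596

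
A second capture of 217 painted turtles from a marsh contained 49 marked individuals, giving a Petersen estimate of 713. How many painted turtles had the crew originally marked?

From N = M·C/R: M = N·R / C = 713·49 / 217 = 34937 / 217 = 161.

M = 161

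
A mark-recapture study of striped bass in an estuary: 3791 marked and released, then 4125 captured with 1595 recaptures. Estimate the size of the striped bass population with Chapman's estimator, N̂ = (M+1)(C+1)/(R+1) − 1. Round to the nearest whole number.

N ≈ 9802

N̂ = (3791+1)(4125+1)/(1595+1) − 1 = 3792·4126/1596 − 1
= 15645792/1596 − 1 ≈ 9803.1 − 1 ≈ 9802.1 → 9802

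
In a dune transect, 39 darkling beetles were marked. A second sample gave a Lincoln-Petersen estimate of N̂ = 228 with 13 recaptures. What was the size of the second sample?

C = 76

From N = M·C/R: C = N·R / M = 228·13 / 39 = 2964 / 39 = 76.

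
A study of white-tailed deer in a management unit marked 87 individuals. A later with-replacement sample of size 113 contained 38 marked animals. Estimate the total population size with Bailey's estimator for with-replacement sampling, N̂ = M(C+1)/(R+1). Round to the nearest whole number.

N̂ = 87·(113+1)/(38+1) = 87·114/39 = 9918/39 ≈ 254.3 → 254

N ≈ 254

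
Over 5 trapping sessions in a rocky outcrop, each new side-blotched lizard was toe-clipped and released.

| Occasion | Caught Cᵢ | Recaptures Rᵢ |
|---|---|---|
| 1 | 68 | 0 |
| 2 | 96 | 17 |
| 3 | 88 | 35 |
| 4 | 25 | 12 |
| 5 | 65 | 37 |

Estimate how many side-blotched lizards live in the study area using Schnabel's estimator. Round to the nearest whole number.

Marked at large before each occasion: Mᵢ = Σⱼ<ᵢ (Cⱼ − Rⱼ) → M1=0, M2=68, M3=147, M4=200, M5=213
Σ MᵢCᵢ = 0·68 + 68·96 + 147·88 + 200·25 + 213·65 = 0 + 6528 + 12936 + 5000 + 13845 = 38309
Σ Rᵢ = 0 + 17 + 35 + 12 + 37 = 101
N̂ = 38309 / 101 ≈ 379.3 → 379

N ≈ 379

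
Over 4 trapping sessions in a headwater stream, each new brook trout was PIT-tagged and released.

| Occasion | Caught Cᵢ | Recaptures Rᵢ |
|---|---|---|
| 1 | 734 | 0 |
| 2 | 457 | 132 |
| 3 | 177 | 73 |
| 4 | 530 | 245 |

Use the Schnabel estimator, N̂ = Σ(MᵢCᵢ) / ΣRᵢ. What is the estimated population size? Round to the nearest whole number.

N ≈ 2532

Marked at large before each occasion: Mᵢ = Σⱼ<ᵢ (Cⱼ − Rⱼ) → M1=0, M2=734, M3=1059, M4=1163
Σ MᵢCᵢ = 0·734 + 734·457 + 1059·177 + 1163·530 = 0 + 335438 + 187443 + 616390 = 1139271
Σ Rᵢ = 0 + 132 + 73 + 245 = 450
N̂ = 1139271 / 450 ≈ 2531.7 → 2532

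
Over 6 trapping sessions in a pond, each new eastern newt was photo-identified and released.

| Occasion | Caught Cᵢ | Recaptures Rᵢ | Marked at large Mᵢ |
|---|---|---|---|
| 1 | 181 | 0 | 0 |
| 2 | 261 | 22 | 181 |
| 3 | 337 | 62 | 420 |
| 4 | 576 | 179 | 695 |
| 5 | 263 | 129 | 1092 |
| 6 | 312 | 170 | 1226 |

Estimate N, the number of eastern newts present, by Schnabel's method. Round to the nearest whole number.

N ≈ 2240

Σ MᵢCᵢ = 0·181 + 181·261 + 420·337 + 695·576 + 1092·263 + 1226·312 = 0 + 47241 + 141540 + 400320 + 287196 + 382512 = 1258809
Σ Rᵢ = 0 + 22 + 62 + 179 + 129 + 170 = 562
N̂ = 1258809 / 562 ≈ 2239.9 → 2240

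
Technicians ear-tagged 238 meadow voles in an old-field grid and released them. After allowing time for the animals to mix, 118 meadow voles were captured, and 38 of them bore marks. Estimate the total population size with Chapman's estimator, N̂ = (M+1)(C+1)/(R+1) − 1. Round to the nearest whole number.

N ≈ 728

N̂ = (238+1)(118+1)/(38+1) − 1 = 239·119/39 − 1
= 28441/39 − 1 ≈ 729.3 − 1 ≈ 728.3 → 728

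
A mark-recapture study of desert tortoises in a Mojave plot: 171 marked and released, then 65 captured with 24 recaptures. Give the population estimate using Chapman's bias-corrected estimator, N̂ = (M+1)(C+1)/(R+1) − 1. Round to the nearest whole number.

N ≈ 453

N̂ = (171+1)(65+1)/(24+1) − 1 = 172·66/25 − 1
= 11352/25 − 1 ≈ 454.1 − 1 ≈ 453.1 → 453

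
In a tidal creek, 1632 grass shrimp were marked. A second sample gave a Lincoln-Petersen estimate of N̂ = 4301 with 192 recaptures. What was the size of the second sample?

C = 506

From N = M·C/R: C = N·R / M = 4301·192 / 1632 = 825792 / 1632 = 506.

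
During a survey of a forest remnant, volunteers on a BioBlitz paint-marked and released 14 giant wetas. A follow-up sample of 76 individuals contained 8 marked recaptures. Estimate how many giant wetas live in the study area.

Lincoln-Petersen assumes M/N = R/C, so N = M·C / R.
N = (14 × 76) / 8 = 1064 / 8 = 133

N = 133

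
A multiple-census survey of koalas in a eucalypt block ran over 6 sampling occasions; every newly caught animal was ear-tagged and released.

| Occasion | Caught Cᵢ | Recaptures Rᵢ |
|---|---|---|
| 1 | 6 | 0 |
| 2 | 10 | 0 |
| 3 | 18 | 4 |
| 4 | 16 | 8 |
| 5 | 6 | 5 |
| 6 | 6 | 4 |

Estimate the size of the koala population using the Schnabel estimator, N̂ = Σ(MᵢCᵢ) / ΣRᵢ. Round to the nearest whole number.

Marked at large before each occasion: Mᵢ = Σⱼ<ᵢ (Cⱼ − Rⱼ) → M1=0, M2=6, M3=16, M4=30, M5=38, M6=39
Σ MᵢCᵢ = 0·6 + 6·10 + 16·18 + 30·16 + 38·6 + 39·6 = 0 + 60 + 288 + 480 + 228 + 234 = 1290
Σ Rᵢ = 0 + 0 + 4 + 8 + 5 + 4 = 21
N̂ = 1290 / 21 ≈ 61.4 → 61

N ≈ 61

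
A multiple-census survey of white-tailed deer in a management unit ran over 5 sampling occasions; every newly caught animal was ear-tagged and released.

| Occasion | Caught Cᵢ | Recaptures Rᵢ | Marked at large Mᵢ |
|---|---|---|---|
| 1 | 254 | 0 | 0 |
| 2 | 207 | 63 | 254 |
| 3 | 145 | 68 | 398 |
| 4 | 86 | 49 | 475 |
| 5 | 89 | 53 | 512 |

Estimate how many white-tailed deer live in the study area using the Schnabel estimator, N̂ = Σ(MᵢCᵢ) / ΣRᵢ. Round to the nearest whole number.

N ≈ 844

Σ MᵢCᵢ = 0·254 + 254·207 + 398·145 + 475·86 + 512·89 = 0 + 52578 + 57710 + 40850 + 45568 = 196706
Σ Rᵢ = 0 + 63 + 68 + 49 + 53 = 233
N̂ = 196706 / 233 ≈ 844.2 → 844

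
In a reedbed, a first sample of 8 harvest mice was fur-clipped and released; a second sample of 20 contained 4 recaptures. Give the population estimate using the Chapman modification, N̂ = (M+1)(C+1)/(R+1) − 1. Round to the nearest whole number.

N ≈ 37

N̂ = (8+1)(20+1)/(4+1) − 1 = 9·21/5 − 1
= 189/5 − 1 ≈ 37.8 − 1 ≈ 36.8 → 37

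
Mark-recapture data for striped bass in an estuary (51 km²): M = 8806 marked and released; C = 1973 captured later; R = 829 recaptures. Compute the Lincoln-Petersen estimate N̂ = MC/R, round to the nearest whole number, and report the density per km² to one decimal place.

N̂ = 8806·1973/829 = 17374238/829 ≈ 20958.1 → 20958
Density = N̂ / area = 20958 / 51 ≈ 410.94 → 410.9 per km²

density ≈ 410.9 striped bass per km²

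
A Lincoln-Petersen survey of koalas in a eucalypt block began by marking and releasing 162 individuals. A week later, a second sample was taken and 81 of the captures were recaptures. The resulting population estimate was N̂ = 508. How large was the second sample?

C = 254

From N = M·C/R: C = N·R / M = 508·81 / 162 = 41148 / 162 = 254.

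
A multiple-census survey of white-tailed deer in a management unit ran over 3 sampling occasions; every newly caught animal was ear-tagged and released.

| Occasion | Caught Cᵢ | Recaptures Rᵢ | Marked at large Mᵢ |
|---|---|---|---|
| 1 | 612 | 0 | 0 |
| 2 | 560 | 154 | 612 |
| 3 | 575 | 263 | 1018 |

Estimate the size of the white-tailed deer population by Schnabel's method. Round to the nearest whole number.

Σ MᵢCᵢ = 0·612 + 612·560 + 1018·575 = 0 + 342720 + 585350 = 928070
Σ Rᵢ = 0 + 154 + 263 = 417
N̂ = 928070 / 417 ≈ 2225.6 → 2226

N ≈ 2226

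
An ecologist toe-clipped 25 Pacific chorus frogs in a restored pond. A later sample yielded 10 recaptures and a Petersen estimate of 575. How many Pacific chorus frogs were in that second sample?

C = 230

From N = M·C/R: C = N·R / M = 575·10 / 25 = 5750 / 25 = 230.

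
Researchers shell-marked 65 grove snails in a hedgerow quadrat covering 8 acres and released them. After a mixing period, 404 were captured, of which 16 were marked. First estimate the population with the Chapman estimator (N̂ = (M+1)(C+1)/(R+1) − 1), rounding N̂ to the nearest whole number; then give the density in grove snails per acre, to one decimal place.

N̂ = 66·405/17 − 1 = 26730/17 − 1 ≈ 1571.4 → 1571
Density = N̂ / area = 1571 / 8 ≈ 196.38 → 196.4 per acre

density ≈ 196.4 grove snails per acre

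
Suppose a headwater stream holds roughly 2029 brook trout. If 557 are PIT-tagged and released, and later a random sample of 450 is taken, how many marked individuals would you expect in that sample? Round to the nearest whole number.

expected recaptures ≈ 124

Expected recaptures E[R] = M·C / N.
E[R] = 557 × 450 / 2029 = 250650 / 2029 ≈ 123.5 → 124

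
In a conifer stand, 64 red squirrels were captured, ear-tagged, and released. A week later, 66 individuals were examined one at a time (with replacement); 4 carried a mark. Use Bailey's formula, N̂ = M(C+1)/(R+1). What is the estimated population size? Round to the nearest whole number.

N ≈ 858

N̂ = 64·(66+1)/(4+1) = 64·67/5 = 4288/5 ≈ 857.6 → 858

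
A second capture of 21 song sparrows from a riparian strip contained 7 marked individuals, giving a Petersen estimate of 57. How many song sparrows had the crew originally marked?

From N = M·C/R: M = N·R / C = 57·7 / 21 = 399 / 21 = 19.

M = 19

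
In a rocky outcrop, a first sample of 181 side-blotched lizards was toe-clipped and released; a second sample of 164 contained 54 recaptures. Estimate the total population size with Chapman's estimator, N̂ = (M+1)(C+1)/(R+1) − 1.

N̂ = (181+1)(164+1)/(54+1) − 1 = 182·165/55 − 1
= 30030/55 − 1 = 546 − 1 = 545

N = 545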